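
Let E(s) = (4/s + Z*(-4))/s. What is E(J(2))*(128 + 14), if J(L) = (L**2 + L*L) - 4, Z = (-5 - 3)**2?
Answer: -18105/2 ≈ -9052.5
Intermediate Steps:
Z = 64 (Z = (-8)**2 = 64)
J(L) = -4 + 2*L**2 (J(L) = (L**2 + L**2) - 4 = 2*L**2 - 4 = -4 + 2*L**2)
E(s) = (-256 + 4/s)/s (E(s) = (4/s + 64*(-4))/s = (4/s - 256)/s = (-256 + 4/s)/s)
E(J(2))*(128 + 14) = (4*(1 - 64*(-4 + 2*2**2))/(-4 + 2*2**2)**2)*(128 + 14) = (4*(1 - 64*(-4 + 2*4))/(-4 + 2*4)**2)*142 = (4*(1 - 64*(-4 + 8))/(-4 + 8)**2)*142 = (4*(1 - 64*4)/4**2)*142 = (4*(1/16)*(1 - 256))*142 = (4*(1/16)*(-255))*142 = -255/4*142 = -18105/2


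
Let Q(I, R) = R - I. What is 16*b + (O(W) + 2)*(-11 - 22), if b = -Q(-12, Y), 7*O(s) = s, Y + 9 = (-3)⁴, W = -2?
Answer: -9804/7 ≈ -1400.6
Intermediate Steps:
Y = 72 (Y = -9 + (-3)⁴ = -9 + 81 = 72)
O(s) = s/7
b = -84 (b = -(72 - 1*(-12)) = -(72 + 12) = -1*84 = -84)
16*b + (O(W) + 2)*(-11 - 22) = 16*(-84) + ((⅐)*(-2) + 2)*(-11 - 22) = -1344 + (-2/7 + 2)*(-33) = -1344 + (12/7)*(-33) = -1344 - 396/7 = -9804/7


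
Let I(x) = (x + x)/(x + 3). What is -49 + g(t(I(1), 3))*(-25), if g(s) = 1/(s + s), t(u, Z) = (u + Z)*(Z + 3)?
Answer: -2083/42 ≈ -49.595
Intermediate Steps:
I(x) = 2*x/(3 + x) (I(x) = (2*x)/(3 + x) = 2*x/(3 + x))
t(u, Z) = (3 + Z)*(Z + u) (t(u, Z) = (Z + u)*(3 + Z) = (3 + Z)*(Z + u))
g(s) = 1/(2*s)
-49 + g(t(I(1), 3))*(-25) = -49 + (1/(2*(3² + 3*3 + 3*(2*1/(3 + 1)) + 3*(2*1/(3 + 1)))))*(-25) = -49 + (1/(2*(9 + 9 + 3*(2*1/4) + 3*(2*1/4))))*(-25) = -49 + (1/(2*(9 + 9 + 3*(2*1*(¼)) + 3*(2*1*(¼)))))*(-25) = -49 + (1/(2*(9 + 9 + 3*(½) + 3*(½))))*(-25) = -49 + (1/(2*(9 + 9 + 3/2 + 3/2)))*(-25) = -49 + ((½)/21)*(-25) = -49 + ((½)*(1/21))*(-25) = -49 + (1/42)*(-25) = -49 - 25/42 = -2083/42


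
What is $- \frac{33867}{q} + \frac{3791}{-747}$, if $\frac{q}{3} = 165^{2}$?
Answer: $- \frac{12404762}{2259675} \approx -5.4896$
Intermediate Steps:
$q = 81675$ ($q = 3 \cdot 165^{2} = 3 \cdot 27225 = 81675$)
$- \frac{33867}{q} + \frac{3791}{-747} = - \frac{33867}{81675} + \frac{3791}{-747} = \left(-33867\right) \frac{1}{81675} + 3791 \left(- \frac{1}{747}\right) = - \frac{3763}{9075} - \frac{3791}{747} = - \frac{12404762}{2259675}$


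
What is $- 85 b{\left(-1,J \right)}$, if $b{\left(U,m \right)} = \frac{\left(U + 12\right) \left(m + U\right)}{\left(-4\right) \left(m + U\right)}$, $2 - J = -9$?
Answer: $\frac{935}{4} \approx 233.75$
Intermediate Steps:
$J = 11$ ($J = 2 - -9 = 2 + 9 = 11$)
$b{\left(U,m \right)} = \frac{\left(12 + U\right) \left(U + m\right)}{- 4 U - 4 m}$ ($b{\left(U,m \right)} = \frac{\left(12 + U\right) \left(U + m\right)}{\left(-4\right) \left(U + m\right)} = \frac{\left(12 + U\right) \left(U + m\right)}{- 4 U - 4 m}$)
$- 85 b{\left(-1,J \right)} = - 85 \left(-3 - - \frac{1}{4}\right) = - 85 \left(-3 + \frac{1}{4}\right) = \left(-85\right) \left(- \frac{11}{4}\right) = \frac{935}{4}$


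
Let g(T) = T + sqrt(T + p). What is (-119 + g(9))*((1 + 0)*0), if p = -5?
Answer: 0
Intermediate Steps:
g(T) = T + sqrt(-5 + T) (g(T) = T + sqrt(T - 5) = T + sqrt(-5 + T))
(-119 + g(9))*((1 + 0)*0) = (-119 + (9 + sqrt(-5 + 9)))*((1 + 0)*0) = (-119 + (9 + sqrt(4)))*(1*0) = (-119 + (9 + 2))*0 = (-119 + 11)*0 = -108*0 = 0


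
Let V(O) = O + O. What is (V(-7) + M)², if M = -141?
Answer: 24025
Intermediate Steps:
V(O) = 2*O
(V(-7) + M)² = (2*(-7) - 141)² = (-14 - 141)² = (-155)² = 24025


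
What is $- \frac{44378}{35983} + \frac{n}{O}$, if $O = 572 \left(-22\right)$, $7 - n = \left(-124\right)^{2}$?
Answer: $- \frac{5430025}{452810072} \approx -0.011992$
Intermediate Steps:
$n = -15369$ ($n = 7 - \left(-124\right)^{2} = 7 - 15376 = -15369$)
$O = -12584$
$- \frac{44378}{35983} + \frac{n}{O} = - \frac{44378}{35983} - \frac{15369}{-12584} = \left(-44378\right) \frac{1}{35983} - - \frac{15369}{12584} = - \frac{44378}{35983} + \frac{15369}{12584} = - \frac{5430025}{452810072}$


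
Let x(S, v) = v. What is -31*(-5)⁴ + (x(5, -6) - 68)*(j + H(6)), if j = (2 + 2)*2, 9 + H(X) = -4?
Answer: -19005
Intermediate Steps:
H(X) = -13 (H(X) = -9 - 4 = -13)
j = 8 (j = 4*2 = 8)
-31*(-5)⁴ + (x(5, -6) - 68)*(j + H(6)) = -31*(-5)⁴ + (-6 - 68)*(8 - 13) = -31*625 - 74*(-5) = -19375 + 370 = -19005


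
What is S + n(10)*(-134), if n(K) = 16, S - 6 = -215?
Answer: -2353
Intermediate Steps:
S = -209 (S = 6 - 215 = -209)
S + n(10)*(-134) = -209 + 16*(-134) = -209 - 2144 = -2353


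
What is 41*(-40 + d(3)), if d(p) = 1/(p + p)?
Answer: -9799/6 ≈ -1633.2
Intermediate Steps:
d(p) = 1/(2*p)
41*(-40 + d(3)) = 41*(-40 + (1/2)/3) = 41*(-40 + (1/2)*(1/3)) = 41*(-40 + 1/6) = 41*(-239/6) = -9799/6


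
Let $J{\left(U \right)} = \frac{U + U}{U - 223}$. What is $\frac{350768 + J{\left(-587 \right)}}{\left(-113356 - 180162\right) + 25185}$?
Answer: $- \frac{142061627}{108674865} \approx -1.3072$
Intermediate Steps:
$J{\left(U \right)} = \frac{2 U}{-223 + U}$
$\frac{350768 + J{\left(-587 \right)}}{\left(-113356 - 180162\right) + 25185} = \frac{350768 + 2 \left(-587\right) \frac{1}{-223 - 587}}{\left(-113356 - 180162\right) + 25185} = \frac{350768 + 2 \left(-587\right) \frac{1}{-810}}{\left(-113356 - 180162\right) + 25185} = \frac{350768 + 2 \left(-587\right) \left(- \frac{1}{810}\right)}{-293518 + 25185} = \frac{350768 + \frac{587}{405}}{-268333} = \frac{142061627}{405} \left(- \frac{1}{268333}\right) = - \frac{142061627}{108674865}$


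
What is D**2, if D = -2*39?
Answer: 6084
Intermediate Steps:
D = -78
D**2 = (-78)**2 = 6084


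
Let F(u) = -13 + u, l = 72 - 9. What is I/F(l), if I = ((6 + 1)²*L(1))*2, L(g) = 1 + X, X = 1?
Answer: 98/25 ≈ 3.9200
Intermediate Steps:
L(g) = 2 (L(g) = 1 + 1 = 2)
l = 63
I = 196 (I = ((6 + 1)²*2)*2 = (7²*2)*2 = (49*2)*2 = 98*2 = 196)
I/F(l) = 196/(-13 + 63) = 196/50 = 196*(1/50) = 98/25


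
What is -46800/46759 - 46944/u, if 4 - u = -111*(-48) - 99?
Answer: 102659184/12858725 ≈ 7.9836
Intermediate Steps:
u = -5225 (u = 4 - (-111*(-48) - 99) = 4 - (5328 - 99) = 4 - 1*5229 = 4 - 5229 = -5225)
-46800/46759 - 46944/u = -46800/46759 - 46944/(-5225) = -46800*1/46759 - 46944*(-1/5225) = -46800/46759 + 46944/5225 = 102659184/12858725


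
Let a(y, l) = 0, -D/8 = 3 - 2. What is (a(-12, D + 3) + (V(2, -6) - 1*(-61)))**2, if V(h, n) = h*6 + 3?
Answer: 5776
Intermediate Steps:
V(h, n) = 3 + 6*h (V(h, n) = 6*h + 3 = 3 + 6*h)
D = -8 (D = -8*(3 - 2) = -8*1 = -8)
(a(-12, D + 3) + (V(2, -6) - 1*(-61)))**2 = (0 + ((3 + 6*2) - 1*(-61)))**2 = (0 + ((3 + 12) + 61))**2 = (0 + (15 + 61))**2 = (0 + 76)**2 = 76**2 = 5776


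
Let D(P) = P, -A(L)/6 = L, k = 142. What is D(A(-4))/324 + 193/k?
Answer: 5495/3834 ≈ 1.4332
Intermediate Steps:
A(L) = -6*L
D(A(-4))/324 + 193/k = -6*(-4)/324 + 193/142 = 24*(1/324) + 193*(1/142) = 2/27 + 193/142 = 5495/3834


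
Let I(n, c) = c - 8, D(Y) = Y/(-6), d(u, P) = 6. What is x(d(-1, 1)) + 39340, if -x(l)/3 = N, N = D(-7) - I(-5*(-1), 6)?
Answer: 78661/2 ≈ 39331.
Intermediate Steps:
D(Y) = -Y/6 (D(Y) = Y*(-⅙) = -Y/6)
I(n, c) = -8 + c
N = 19/6 (N = -⅙*(-7) - (-8 + 6) = 7/6 - 1*(-2) = 7/6 + 2 = 19/6 ≈ 3.1667)
x(l) = -19/2 (x(l) = -3*19/6 = -19/2)
x(d(-1, 1)) + 39340 = -19/2 + 39340 = 78661/2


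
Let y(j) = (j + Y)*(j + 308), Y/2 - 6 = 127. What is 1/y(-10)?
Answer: 1/76288 ≈ 1.3108e-5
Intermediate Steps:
Y = 266 (Y = 12 + 2*127 = 12 + 254 = 266)
y(j) = (266 + j)*(308 + j) (y(j) = (j + 266)*(j + 308) = (266 + j)*(308 + j))
1/y(-10) = 1/(81928 + (-10)² + 574*(-10)) = 1/(81928 + 100 - 5740) = 1/76288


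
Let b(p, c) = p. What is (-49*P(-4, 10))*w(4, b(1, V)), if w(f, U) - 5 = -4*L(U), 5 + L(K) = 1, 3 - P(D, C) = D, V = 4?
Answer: -7203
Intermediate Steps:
P(D, C) = 3 - D
L(K) = -4 (L(K) = -5 + 1 = -4)
w(f, U) = 21 (w(f, U) = 5 - 4*(-4) = 5 + 16 = 21)
(-49*P(-4, 10))*w(4, b(1, V)) = -49*(3 - 1*(-4))*21 = -49*(3 + 4)*21 = -49*7*21 = -343*21 = -7203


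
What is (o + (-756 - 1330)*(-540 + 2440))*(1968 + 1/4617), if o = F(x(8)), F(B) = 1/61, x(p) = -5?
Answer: -732253573845181/93879 ≈ -7.8000e+9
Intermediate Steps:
F(B) = 1/61
o = 1/61 ≈ 0.016393
(o + (-756 - 1330)*(-540 + 2440))*(1968 + 1/4617) = (1/61 + (-756 - 1330)*(-540 + 2440))*(1968 + 1/4617) = (1/61 - 2086*1900)*(1968 + 1/4617) = (1/61 - 3963400)*(9086257/4617) = -241767399/61*9086257/4617 = -732253573845181/93879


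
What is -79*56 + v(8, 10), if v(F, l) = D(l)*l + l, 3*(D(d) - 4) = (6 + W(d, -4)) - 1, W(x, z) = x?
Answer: -4324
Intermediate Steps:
D(d) = 17/3 + d/3 (D(d) = 4 + ((6 + d) - 1)/3 = 4 + (5 + d)/3 = 4 + (5/3 + d/3) = 17/3 + d/3)
v(F, l) = l + l*(17/3 + l/3) (v(F, l) = (17/3 + l/3)*l + l = l*(17/3 + l/3) + l = l + l*(17/3 + l/3))
-79*56 + v(8, 10) = -79*56 + (⅓)*10*(20 + 10) = -4424 + (⅓)*10*30 = -4424 + 100 = -4324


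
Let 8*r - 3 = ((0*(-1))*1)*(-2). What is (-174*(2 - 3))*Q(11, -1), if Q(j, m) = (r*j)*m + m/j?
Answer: -32277/44 ≈ -733.57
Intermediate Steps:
r = 3/8 (r = 3/8 + (((0*(-1))*1)*(-2))/8 = 3/8 + ((0*1)*(-2))/8 = 3/8 + (0*(-2))/8 = 3/8 + (⅛)*0 = 3/8 + 0 = 3/8 ≈ 0.37500)
Q(j, m) = m/j + 3*j*m/8 (Q(j, m) = (3*j/8)*m + m/j = 3*j*m/8 + m/j = m/j + 3*j*m/8)
(-174*(2 - 3))*Q(11, -1) = (-174*(2 - 3))*(-1/11 + (3/8)*11*(-1)) = (-174*(-1))*(-1*1/11 - 33/8) = (-29*(-6))*(-1/11 - 33/8) = 174*(-371/88) = -32277/44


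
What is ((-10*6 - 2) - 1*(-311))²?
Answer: 62001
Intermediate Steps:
((-10*6 - 2) - 1*(-311))² = ((-10*6 - 2) + 311)² = ((-60 - 2) + 311)² = (-62 + 311)² = 249² = 62001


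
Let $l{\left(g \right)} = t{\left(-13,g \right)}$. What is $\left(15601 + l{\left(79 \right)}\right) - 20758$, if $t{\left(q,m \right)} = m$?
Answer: $-5078$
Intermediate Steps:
$l{\left(g \right)} = g$
$\left(15601 + l{\left(79 \right)}\right) - 20758 = \left(15601 + 79\right) - 20758 = 15680 - 20758 = -5078$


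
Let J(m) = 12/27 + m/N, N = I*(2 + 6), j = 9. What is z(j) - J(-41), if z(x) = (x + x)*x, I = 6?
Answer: 23387/144 ≈ 162.41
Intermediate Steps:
N = 48 (N = 6*(2 + 6) = 6*8 = 48)
J(m) = 4/9 + m/48 (J(m) = 12/27 + m/48 = 12*(1/27) + m*(1/48) = 4/9 + m/48)
z(x) = 2*x² (z(x) = (2*x)*x = 2*x²)
z(j) - J(-41) = 2*9² - (4/9 + (1/48)*(-41)) = 2*81 - (4/9 - 41/48) = 162 - 1*(-59/144) = 162 + 59/144 = 23387/144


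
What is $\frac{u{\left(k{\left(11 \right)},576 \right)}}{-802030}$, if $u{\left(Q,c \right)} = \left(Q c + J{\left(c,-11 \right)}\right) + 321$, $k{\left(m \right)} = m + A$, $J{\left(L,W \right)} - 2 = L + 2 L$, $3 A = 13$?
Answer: $- \frac{10883}{802030} \approx -0.013569$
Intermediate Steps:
$A = \frac{13}{3}$ ($A = \frac{1}{3} \cdot 13 = \frac{13}{3} \approx 4.3333$)
$J{\left(L,W \right)} = 2 + 3 L$ ($J{\left(L,W \right)} = 2 + \left(L + 2 L\right) = 2 + 3 L$)
$k{\left(m \right)} = \frac{13}{3} + m$ ($k{\left(m \right)} = m + \frac{13}{3} = \frac{13}{3} + m$)
$u{\left(Q,c \right)} = 323 + 3 c + Q c$ ($u{\left(Q,c \right)} = \left(Q c + \left(2 + 3 c\right)\right) + 321 = \left(2 + 3 c + Q c\right) + 321 = 323 + 3 c + Q c$)
$\frac{u{\left(k{\left(11 \right)},576 \right)}}{-802030} = \frac{323 + 3 \cdot 576 + \left(\frac{13}{3} + 11\right) 576}{-802030} = \left(323 + 1728 + \frac{46}{3} \cdot 576\right) \left(- \frac{1}{802030}\right) = \left(323 + 1728 + 8832\right) \left(- \frac{1}{802030}\right) = 10883 \left(- \frac{1}{802030}\right) = - \frac{10883}{802030}$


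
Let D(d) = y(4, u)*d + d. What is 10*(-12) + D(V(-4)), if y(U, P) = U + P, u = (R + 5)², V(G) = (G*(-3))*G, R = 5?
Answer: -5160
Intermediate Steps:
V(G) = -3*G² (V(G) = (-3*G)*G = -3*G²)
u = 100 (u = (5 + 5)² = 10² = 100)
y(U, P) = P + U
D(d) = 105*d (D(d) = (100 + 4)*d + d = 104*d + d = 105*d)
10*(-12) + D(V(-4)) = 10*(-12) + 105*(-3*(-4)²) = -120 + 105*(-3*16) = -120 + 105*(-48) = -120 - 5040 = -5160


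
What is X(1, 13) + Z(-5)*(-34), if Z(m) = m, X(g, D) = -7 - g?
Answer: 162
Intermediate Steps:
X(1, 13) + Z(-5)*(-34) = (-7 - 1*1) - 5*(-34) = (-7 - 1) + 170 = -8 + 170 = 162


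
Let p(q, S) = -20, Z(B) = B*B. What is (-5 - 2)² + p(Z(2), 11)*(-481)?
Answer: 9669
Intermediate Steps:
Z(B) = B²
(-5 - 2)² + p(Z(2), 11)*(-481) = (-5 - 2)² - 20*(-481) = (-7)² + 9620 = 49 + 9620 = 9669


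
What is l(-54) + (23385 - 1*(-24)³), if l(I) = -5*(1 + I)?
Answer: 37474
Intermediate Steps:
l(I) = -5 - 5*I
l(-54) + (23385 - 1*(-24)³) = (-5 - 5*(-54)) + (23385 - 1*(-24)³) = (-5 + 270) + (23385 - 1*(-13824)) = 265 + (23385 + 13824) = 265 + 37209 = 37474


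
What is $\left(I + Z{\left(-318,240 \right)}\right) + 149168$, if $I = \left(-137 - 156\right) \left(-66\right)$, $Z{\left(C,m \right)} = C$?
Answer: $168188$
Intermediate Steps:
$I = 19338$ ($I = \left(-293\right) \left(-66\right) = 19338$)
$\left(I + Z{\left(-318,240 \right)}\right) + 149168 = \left(19338 - 318\right) + 149168 = 19020 + 149168 = 168188$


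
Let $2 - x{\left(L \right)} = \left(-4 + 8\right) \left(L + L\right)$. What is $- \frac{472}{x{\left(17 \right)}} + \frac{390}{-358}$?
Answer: $\frac{29179}{11993} \approx 2.433$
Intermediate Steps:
$x{\left(L \right)} = 2 - 8 L$ ($x{\left(L \right)} = 2 - \left(-4 + 8\right) \left(L + L\right) = 2 - 4 \cdot 2 L = 2 - 8 L$)
$- \frac{472}{x{\left(17 \right)}} + \frac{390}{-358} = - \frac{472}{2 - 136} + \frac{390}{-358} = - \frac{472}{2 - 136} + 390 \left(- \frac{1}{358}\right) = - \frac{472}{-134} - \frac{195}{179} = \left(-472\right) \left(- \frac{1}{134}\right) - \frac{195}{179} = \frac{236}{67} - \frac{195}{179} = \frac{29179}{11993}$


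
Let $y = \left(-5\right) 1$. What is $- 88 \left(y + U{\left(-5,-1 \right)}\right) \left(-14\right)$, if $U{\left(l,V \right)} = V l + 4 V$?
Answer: $-4928$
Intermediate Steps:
$U{\left(l,V \right)} = 4 V + V l$
$y = -5$
$- 88 \left(y + U{\left(-5,-1 \right)}\right) \left(-14\right) = - 88 \left(-5 - \left(4 - 5\right)\right) \left(-14\right) = - 88 \left(-5 - -1\right) \left(-14\right) = - 88 \left(-5 + 1\right) \left(-14\right) = - 88 \left(\left(-4\right) \left(-14\right)\right) = \left(-88\right) 56 = -4928$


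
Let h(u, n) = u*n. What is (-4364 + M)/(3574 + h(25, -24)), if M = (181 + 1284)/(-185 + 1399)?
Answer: -5296431/3610436 ≈ -1.4670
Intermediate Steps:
h(u, n) = n*u
M = 1465/1214 ≈ 1.2068
(-4364 + M)/(3574 + h(25, -24)) = (-4364 + 1465/1214)/(3574 - 24*25) = -5296431/(1214*(3574 - 600)) = -5296431/1214/2974 = -5296431/1214*1/2974 = -5296431/3610436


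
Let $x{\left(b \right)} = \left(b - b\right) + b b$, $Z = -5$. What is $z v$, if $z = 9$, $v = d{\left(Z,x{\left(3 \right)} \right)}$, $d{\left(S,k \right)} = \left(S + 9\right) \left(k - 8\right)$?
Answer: $36$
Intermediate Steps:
$x{\left(b \right)} = b^{2}$ ($x{\left(b \right)} = 0 + b^{2} = b^{2}$)
$d{\left(S,k \right)} = \left(-8 + k\right) \left(9 + S\right)$ ($d{\left(S,k \right)} = \left(9 + S\right) \left(-8 + k\right) = \left(-8 + k\right) \left(9 + S\right)$)
$v = 4$ ($v = -72 - -40 + 9 \cdot 3^{2} - 5 \cdot 3^{2} = -72 + 40 + 9 \cdot 9 - 45 = -72 + 40 + 81 - 45 = 4$)
$z v = 9 \cdot 4 = 36$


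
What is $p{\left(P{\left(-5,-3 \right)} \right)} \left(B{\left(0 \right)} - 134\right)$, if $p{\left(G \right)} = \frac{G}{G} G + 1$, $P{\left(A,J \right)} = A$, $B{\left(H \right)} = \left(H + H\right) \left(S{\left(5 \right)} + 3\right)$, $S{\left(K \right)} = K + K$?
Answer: $536$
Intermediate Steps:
$S{\left(K \right)} = 2 K$
$B{\left(H \right)} = 26 H$ ($B{\left(H \right)} = \left(H + H\right) \left(2 \cdot 5 + 3\right) = 2 H \left(10 + 3\right) = 2 H 13 = 26 H$)
$p{\left(G \right)} = 1 + G$ ($p{\left(G \right)} = 1 G + 1 = G + 1 = 1 + G$)
$p{\left(P{\left(-5,-3 \right)} \right)} \left(B{\left(0 \right)} - 134\right) = \left(1 - 5\right) \left(26 \cdot 0 - 134\right) = - 4 \left(0 - 134\right) = \left(-4\right) \left(-134\right) = 536$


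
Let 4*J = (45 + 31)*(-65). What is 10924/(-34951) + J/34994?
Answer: -425438941/1223075294 ≈ -0.34784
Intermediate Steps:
J = -1235 (J = ((45 + 31)*(-65))/4 = (76*(-65))/4 = (¼)*(-4940) = -1235)
10924/(-34951) + J/34994 = 10924/(-34951) - 1235/34994 = 10924*(-1/34951) - 1235*1/34994 = -10924/34951 - 1235/34994 = -425438941/1223075294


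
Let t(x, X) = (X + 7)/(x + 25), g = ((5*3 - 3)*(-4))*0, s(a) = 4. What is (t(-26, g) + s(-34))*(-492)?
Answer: 1476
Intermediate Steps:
g = 0 (g = ((15 - 3)*(-4))*0 = (12*(-4))*0 = -48*0 = 0)
t(x, X) = (7 + X)/(25 + x)
(t(-26, g) + s(-34))*(-492) = ((7 + 0)/(25 - 26) + 4)*(-492) = (7/(-1) + 4)*(-492) = (-1*7 + 4)*(-492) = (-7 + 4)*(-492) = -3*(-492) = 1476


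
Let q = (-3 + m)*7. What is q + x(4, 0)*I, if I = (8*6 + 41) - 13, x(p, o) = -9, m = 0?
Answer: -705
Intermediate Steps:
I = 76 (I = (48 + 41) - 13 = 89 - 13 = 76)
q = -21 (q = (-3 + 0)*7 = -3*7 = -21)
q + x(4, 0)*I = -21 - 9*76 = -21 - 684 = -705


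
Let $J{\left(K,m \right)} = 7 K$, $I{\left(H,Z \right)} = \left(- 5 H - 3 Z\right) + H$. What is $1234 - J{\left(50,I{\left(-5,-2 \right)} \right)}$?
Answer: $884$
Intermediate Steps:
$I{\left(H,Z \right)} = - 4 H - 3 Z$
$1234 - J{\left(50,I{\left(-5,-2 \right)} \right)} = 1234 - 7 \cdot 50 = 1234 - 350 = 884$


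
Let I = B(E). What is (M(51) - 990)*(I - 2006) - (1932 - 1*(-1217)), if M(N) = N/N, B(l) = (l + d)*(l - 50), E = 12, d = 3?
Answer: 2544515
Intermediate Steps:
B(l) = (-50 + l)*(3 + l) (B(l) = (l + 3)*(l - 50) = (3 + l)*(-50 + l) = (-50 + l)*(3 + l))
I = -570 (I = -150 + 12**2 - 47*12 = -150 + 144 - 564 = -570)
M(N) = 1
(M(51) - 990)*(I - 2006) - (1932 - 1*(-1217)) = (1 - 990)*(-570 - 2006) - (1932 - 1*(-1217)) = -989*(-2576) - (1932 + 1217) = 2547664 - 1*3149 = 2547664 - 3149 = 2544515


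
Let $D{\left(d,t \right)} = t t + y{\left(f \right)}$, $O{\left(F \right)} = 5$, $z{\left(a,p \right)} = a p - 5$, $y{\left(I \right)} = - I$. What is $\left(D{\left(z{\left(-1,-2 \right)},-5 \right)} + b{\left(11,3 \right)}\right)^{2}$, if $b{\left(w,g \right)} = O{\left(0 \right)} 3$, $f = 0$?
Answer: $1600$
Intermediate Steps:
$z{\left(a,p \right)} = -5 + a p$
$D{\left(d,t \right)} = t^{2}$ ($D{\left(d,t \right)} = t t - 0 = t^{2} + 0 = t^{2}$)
$b{\left(w,g \right)} = 15$ ($b{\left(w,g \right)} = 5 \cdot 3 = 15$)
$\left(D{\left(z{\left(-1,-2 \right)},-5 \right)} + b{\left(11,3 \right)}\right)^{2} = \left(\left(-5\right)^{2} + 15\right)^{2} = \left(25 + 15\right)^{2} = 40^{2} = 1600$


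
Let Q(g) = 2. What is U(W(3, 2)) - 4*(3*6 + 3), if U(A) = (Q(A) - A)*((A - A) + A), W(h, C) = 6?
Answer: -108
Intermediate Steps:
U(A) = A*(2 - A) (U(A) = (2 - A)*((A - A) + A) = (2 - A)*(0 + A) = (2 - A)*A = A*(2 - A))
U(W(3, 2)) - 4*(3*6 + 3) = 6*(2 - 1*6) - 4*(3*6 + 3) = 6*(2 - 6) - 4*(18 + 3) = 6*(-4) - 4*21 = -24 - 84 = -108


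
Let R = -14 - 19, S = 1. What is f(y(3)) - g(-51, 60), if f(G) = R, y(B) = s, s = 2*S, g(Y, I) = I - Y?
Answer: -144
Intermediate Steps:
s = 2 (s = 2*1 = 2)
y(B) = 2
R = -33
f(G) = -33
f(y(3)) - g(-51, 60) = -33 - (60 - 1*(-51)) = -33 - (60 + 51) = -33 - 1*111 = -33 - 111 = -144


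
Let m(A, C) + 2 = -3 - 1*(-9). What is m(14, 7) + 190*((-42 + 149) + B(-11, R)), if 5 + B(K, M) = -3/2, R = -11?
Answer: 19099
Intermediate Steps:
B(K, M) = -13/2 (B(K, M) = -5 - 3/2 = -13/2)
m(A, C) = 4 (m(A, C) = -2 + (-3 - 1*(-9)) = -2 + (-3 + 9) = -2 + 6 = 4)
m(14, 7) + 190*((-42 + 149) + B(-11, R)) = 4 + 190*((-42 + 149) - 13/2) = 4 + 190*(107 - 13/2) = 4 + 190*(201/2) = 4 + 19095 = 19099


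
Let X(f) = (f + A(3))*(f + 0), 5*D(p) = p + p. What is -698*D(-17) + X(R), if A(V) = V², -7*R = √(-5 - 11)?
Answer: 1162788/245 - 36*I/7 ≈ 4746.1 - 5.1429*I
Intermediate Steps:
D(p) = 2*p/5 (D(p) = (p + p)/5 = (2*p)/5 = 2*p/5)
R = -4*I/7 (R = -√(-5 - 11)/7 = -4*I/7 ≈ -0.57143*I)
X(f) = f*(9 + f) (X(f) = (f + 3²)*(f + 0) = (f + 9)*f = (9 + f)*f = f*(9 + f))
-698*D(-17) + X(R) = -1396*(-17)/5 + (-4*I/7)*(9 - 4*I/7) = -698*(-34/5) - 4*I*(9 - 4*I/7)/7 = 23732/5 - 4*I*(9 - 4*I/7)/7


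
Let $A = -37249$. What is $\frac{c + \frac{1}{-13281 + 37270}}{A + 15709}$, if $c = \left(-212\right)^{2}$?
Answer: $- \frac{1078161617}{516723060} \approx -2.0865$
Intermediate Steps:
$c = 44944$
$\frac{c + \frac{1}{-13281 + 37270}}{A + 15709} = \frac{44944 + \frac{1}{-13281 + 37270}}{-37249 + 15709} = \frac{44944 + \frac{1}{23989}}{-21540} = \left(44944 + \frac{1}{23989}\right) \left(- \frac{1}{21540}\right) = \frac{1078161617}{23989} \left(- \frac{1}{21540}\right) = - \frac{1078161617}{516723060}$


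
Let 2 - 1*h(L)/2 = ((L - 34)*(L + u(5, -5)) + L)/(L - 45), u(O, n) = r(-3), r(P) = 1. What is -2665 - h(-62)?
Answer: -297171/107 ≈ -2777.3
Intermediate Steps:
u(O, n) = 1
h(L) = 4 - 2*(L + (1 + L)*(-34 + L))/(-45 + L) (h(L) = 4 - 2*((L - 34)*(L + 1) + L)/(L - 45) = 4 - 2*((-34 + L)*(1 + L) + L)/(-45 + L) = 4 - 2*((1 + L)*(-34 + L) + L)/(-45 + L) = 4 - 2*(L + (1 + L)*(-34 + L))/(-45 + L))
-2665 - h(-62) = -2665 - 2*(-56 - 1*(-62)² + 34*(-62))/(-45 - 62) = -2665 - 2*(-56 - 1*3844 - 2108)/(-107) = -2665 - 2*(-1)*(-56 - 3844 - 2108)/107 = -2665 - 2*(-1)*(-6008)/107 = -2665 - 1*12016/107 = -2665 - 12016/107 = -297171/107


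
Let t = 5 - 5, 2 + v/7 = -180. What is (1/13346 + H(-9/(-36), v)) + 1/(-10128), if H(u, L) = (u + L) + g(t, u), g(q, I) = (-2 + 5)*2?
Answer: -85679800165/67584144 ≈ -1267.8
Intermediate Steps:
v = -1274 (v = -14 + 7*(-180) = -14 - 1260 = -1274)
t = 0
g(q, I) = 6 (g(q, I) = 3*2 = 6)
H(u, L) = 6 + L + u (H(u, L) = (u + L) + 6 = (L + u) + 6 = 6 + L + u)
(1/13346 + H(-9/(-36), v)) + 1/(-10128) = (1/13346 + (6 - 1274 - 9/(-36))) + 1/(-10128) = (1/13346 + (6 - 1274 - 9*(-1/36))) - 1/10128 = (1/13346 + (6 - 1274 + 1/4)) - 1/10128 = (1/13346 - 5071/4) - 1/10128 = -33838781/26692 - 1/10128 = -85679800165/67584144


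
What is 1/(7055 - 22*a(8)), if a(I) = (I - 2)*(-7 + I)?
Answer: 1/6923 ≈ 0.00014445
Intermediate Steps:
a(I) = (-7 + I)*(-2 + I) (a(I) = (-2 + I)*(-7 + I) = (-7 + I)*(-2 + I))
1/(7055 - 22*a(8)) = 1/(7055 - 22*(14 + 8² - 9*8)) = 1/(7055 - 22*(14 + 64 - 72)) = 1/(7055 - 22*6) = 1/(7055 - 132) = 1/6923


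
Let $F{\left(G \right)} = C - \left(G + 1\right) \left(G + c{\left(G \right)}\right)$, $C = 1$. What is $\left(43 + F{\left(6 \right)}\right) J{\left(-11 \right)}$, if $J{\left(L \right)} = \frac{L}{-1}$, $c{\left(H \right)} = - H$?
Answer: $484$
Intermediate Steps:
$J{\left(L \right)} = - L$ ($J{\left(L \right)} = L \left(-1\right) = - L$)
$F{\left(G \right)} = 1$ ($F{\left(G \right)} = 1 - \left(G + 1\right) \left(G - G\right) = 1 - \left(1 + G\right) 0 = 1 - 0 = 1 + 0 = 1$)
$\left(43 + F{\left(6 \right)}\right) J{\left(-11 \right)} = \left(43 + 1\right) \left(\left(-1\right) \left(-11\right)\right) = 44 \cdot 11 = 484$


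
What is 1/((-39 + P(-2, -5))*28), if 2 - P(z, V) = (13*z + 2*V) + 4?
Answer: -1/140 ≈ -0.0071429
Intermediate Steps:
P(z, V) = -2 - 13*z - 2*V (P(z, V) = 2 - ((13*z + 2*V) + 4) = 2 - ((2*V + 13*z) + 4) = 2 - (4 + 2*V + 13*z) = 2 + (-4 - 13*z - 2*V) = -2 - 13*z - 2*V)
1/((-39 + P(-2, -5))*28) = 1/((-39 + (-2 - 13*(-2) - 2*(-5)))*28) = 1/((-39 + (-2 + 26 + 10))*28) = 1/((-39 + 34)*28) = 1/(-5*28) = 1/(-140) = -1/140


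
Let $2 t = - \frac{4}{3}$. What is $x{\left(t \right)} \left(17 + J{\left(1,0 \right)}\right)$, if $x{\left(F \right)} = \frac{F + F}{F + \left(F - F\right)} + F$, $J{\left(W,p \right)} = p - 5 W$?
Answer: $16$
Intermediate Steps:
$t = - \frac{2}{3}$ ($t = \frac{\left(-4\right) \frac{1}{3}}{2} = \frac{1}{2} \left(- \frac{4}{3}\right) = - \frac{2}{3} \approx -0.66667$)
$x{\left(F \right)} = 2 + F$ ($x{\left(F \right)} = \frac{2 F}{F + 0} + F = \frac{2 F}{F} + F = 2 + F$)
$x{\left(t \right)} \left(17 + J{\left(1,0 \right)}\right) = \left(2 - \frac{2}{3}\right) \left(17 + \left(0 - 5\right)\right) = \frac{4 \left(17 + \left(0 - 5\right)\right)}{3} = \frac{4 \left(17 - 5\right)}{3} = \frac{4}{3} \cdot 12 = 16$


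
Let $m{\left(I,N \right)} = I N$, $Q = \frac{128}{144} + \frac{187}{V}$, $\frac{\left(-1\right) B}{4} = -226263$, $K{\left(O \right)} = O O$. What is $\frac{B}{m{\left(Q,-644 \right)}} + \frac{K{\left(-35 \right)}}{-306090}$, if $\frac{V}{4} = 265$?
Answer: $- \frac{132142454785895}{100167523974} \approx -1319.2$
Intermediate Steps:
$V = 1060$ ($V = 4 \cdot 265 = 1060$)
$K{\left(O \right)} = O^{2}$
$B = 905052$ ($B = \left(-4\right) \left(-226263\right) = 905052$)
$Q = \frac{10163}{9540}$ ($Q = \frac{128}{144} + \frac{187}{1060} = 128 \cdot \frac{1}{144} + 187 \cdot \frac{1}{1060} = \frac{8}{9} + \frac{187}{1060} = \frac{10163}{9540} \approx 1.0653$)
$\frac{B}{m{\left(Q,-644 \right)}} + \frac{K{\left(-35 \right)}}{-306090} = \frac{905052}{\frac{10163}{9540} \left(-644\right)} + \frac{\left(-35\right)^{2}}{-306090} = \frac{905052}{- \frac{1636243}{2385}} + 1225 \left(- \frac{1}{306090}\right) = 905052 \left(- \frac{2385}{1636243}\right) - \frac{245}{61218} = - \frac{2158549020}{1636243} - \frac{245}{61218} = - \frac{132142454785895}{100167523974}$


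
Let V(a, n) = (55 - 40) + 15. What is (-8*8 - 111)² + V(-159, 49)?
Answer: 30655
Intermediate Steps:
V(a, n) = 30 (V(a, n) = 15 + 15 = 30)
(-8*8 - 111)² + V(-159, 49) = (-8*8 - 111)² + 30 = (-64 - 111)² + 30 = (-175)² + 30 = 30625 + 30 = 30655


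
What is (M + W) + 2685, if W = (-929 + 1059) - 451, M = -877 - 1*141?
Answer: 1346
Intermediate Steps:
M = -1018 (M = -877 - 141 = -1018)
W = -321 (W = 130 - 451 = -321)
(M + W) + 2685 = (-1018 - 321) + 2685 = -1339 + 2685 = 1346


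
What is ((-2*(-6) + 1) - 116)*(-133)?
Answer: 13699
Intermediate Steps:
((-2*(-6) + 1) - 116)*(-133) = ((12 + 1) - 116)*(-133) = (13 - 116)*(-133) = -103*(-133) = 13699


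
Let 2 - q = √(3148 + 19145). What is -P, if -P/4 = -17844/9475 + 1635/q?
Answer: -1714832664/211188275 - 19620*√2477/22289 ≈ -51.930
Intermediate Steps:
q = 2 - 3*√2477 (q = 2 - √(3148 + 19145) = 2 - √22293 = 2 - 3*√2477 ≈ -147.31)
P = 71376/9475 - 6540/(2 - 3*√2477) (P = -4*(-17844/9475 + 1635/(2 - 3*√2477)) = 71376/9475 - 6540/(2 - 3*√2477) ≈ 51.930)
-P = -(1714832664/211188275 + 19620*√2477/22289) = -1714832664/211188275 - 19620*√2477/22289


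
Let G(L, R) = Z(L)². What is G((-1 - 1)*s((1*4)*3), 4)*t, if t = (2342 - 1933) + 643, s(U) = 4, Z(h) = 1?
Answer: 1052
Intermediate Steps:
t = 1052 (t = 409 + 643 = 1052)
G(L, R) = 1 (G(L, R) = 1² = 1)
G((-1 - 1)*s((1*4)*3), 4)*t = 1*1052 = 1052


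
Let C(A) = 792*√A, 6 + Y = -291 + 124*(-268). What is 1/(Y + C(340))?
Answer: -33529/910924081 - 1584*√85/910924081 ≈ -5.2839e-5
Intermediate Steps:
Y = -33529 (Y = -6 + (-291 + 124*(-268)) = -6 + (-291 - 33232) = -6 - 33523 = -33529)
1/(Y + C(340)) = 1/(-33529 + 792*√340) = 1/(-33529 + 792*(2*√85)) = 1/(-33529 + 1584*√85)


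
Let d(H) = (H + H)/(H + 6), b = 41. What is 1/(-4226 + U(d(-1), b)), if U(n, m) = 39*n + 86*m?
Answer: -5/3578 ≈ -0.0013974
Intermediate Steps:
d(H) = 2*H/(6 + H) (d(H) = (2*H)/(6 + H) = 2*H/(6 + H))
1/(-4226 + U(d(-1), b)) = 1/(-4226 + (39*(2*(-1)/(6 - 1)) + 86*41)) = 1/(-4226 + (39*(2*(-1)/5) + 3526)) = 1/(-4226 + (39*(2*(-1)*(1/5)) + 3526)) = 1/(-4226 + (39*(-2/5) + 3526)) = 1/(-4226 + (-78/5 + 3526)) = 1/(-4226 + 17552/5) = 1/(-3578/5) = -5/3578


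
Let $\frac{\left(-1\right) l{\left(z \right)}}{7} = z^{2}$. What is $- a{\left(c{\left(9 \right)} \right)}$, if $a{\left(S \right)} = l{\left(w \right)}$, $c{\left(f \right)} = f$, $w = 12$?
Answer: $1008$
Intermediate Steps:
$l{\left(z \right)} = - 7 z^{2}$
$a{\left(S \right)} = -1008$ ($a{\left(S \right)} = - 7 \cdot 12^{2} = \left(-7\right) 144 = -1008$)
$- a{\left(c{\left(9 \right)} \right)} = \left(-1\right) \left(-1008\right) = 1008$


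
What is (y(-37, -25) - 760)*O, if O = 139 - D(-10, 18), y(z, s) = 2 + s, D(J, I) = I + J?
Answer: -102573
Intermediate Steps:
O = 131 (O = 139 - (18 - 10) = 139 - 1*8 = 139 - 8 = 131)
(y(-37, -25) - 760)*O = ((2 - 25) - 760)*131 = (-23 - 760)*131 = -783*131 = -102573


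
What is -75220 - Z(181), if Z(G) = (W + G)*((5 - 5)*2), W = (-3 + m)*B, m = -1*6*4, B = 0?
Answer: -75220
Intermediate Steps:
m = -24 (m = -6*4 = -24)
W = 0 (W = (-3 - 24)*0 = -27*0 = 0)
Z(G) = 0 (Z(G) = (0 + G)*((5 - 5)*2) = G*(0*2) = G*0 = 0)
-75220 - Z(181) = -75220 - 1*0 = -75220 + 0 = -75220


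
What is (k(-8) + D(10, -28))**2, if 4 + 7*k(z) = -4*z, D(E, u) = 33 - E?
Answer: 729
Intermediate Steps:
k(z) = -4/7 - 4*z/7 (k(z) = -4/7 + (-4*z)/7 = -4/7 - 4*z/7)
(k(-8) + D(10, -28))**2 = ((-4/7 - 4/7*(-8)) + (33 - 1*10))**2 = ((-4/7 + 32/7) + (33 - 10))**2 = (4 + 23)**2 = 27**2 = 729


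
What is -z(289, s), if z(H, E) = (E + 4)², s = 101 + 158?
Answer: -69169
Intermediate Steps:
s = 259
z(H, E) = (4 + E)²
-z(289, s) = -(4 + 259)² = -1*263² = -1*69169 = -69169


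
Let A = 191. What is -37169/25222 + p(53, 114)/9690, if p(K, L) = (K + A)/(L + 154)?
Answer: -6032422832/4093719765 ≈ -1.4736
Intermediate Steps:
p(K, L) = (191 + K)/(154 + L) (p(K, L) = (K + 191)/(L + 154) = (191 + K)/(154 + L))
-37169/25222 + p(53, 114)/9690 = -37169/25222 + ((191 + 53)/(154 + 114))/9690 = -37169*1/25222 + (244/268)*(1/9690) = -37169/25222 + ((1/268)*244)*(1/9690) = -37169/25222 + (61/67)*(1/9690) = -37169/25222 + 61/649230 = -6032422832/4093719765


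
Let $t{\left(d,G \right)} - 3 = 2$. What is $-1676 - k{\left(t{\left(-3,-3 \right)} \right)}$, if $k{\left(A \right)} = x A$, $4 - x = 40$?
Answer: $-1496$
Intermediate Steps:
$x = -36$ ($x = 4 - 40 = -36$)
$t{\left(d,G \right)} = 5$ ($t{\left(d,G \right)} = 3 + 2 = 5$)
$k{\left(A \right)} = - 36 A$
$-1676 - k{\left(t{\left(-3,-3 \right)} \right)} = -1676 - \left(-36\right) 5 = -1676 - -180 = -1676 + 180 = -1496$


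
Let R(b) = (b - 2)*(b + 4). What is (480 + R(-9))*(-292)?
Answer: -156220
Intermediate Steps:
R(b) = (-2 + b)*(4 + b)
(480 + R(-9))*(-292) = (480 + (-8 + (-9)² + 2*(-9)))*(-292) = (480 + (-8 + 81 - 18))*(-292) = (480 + 55)*(-292) = 535*(-292) = -156220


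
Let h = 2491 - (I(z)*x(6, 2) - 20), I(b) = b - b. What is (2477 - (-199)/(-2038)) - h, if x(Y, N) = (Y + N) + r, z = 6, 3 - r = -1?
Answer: -69491/2038 ≈ -34.098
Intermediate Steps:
r = 4 (r = 3 - 1*(-1) = 3 + 1 = 4)
x(Y, N) = 4 + N + Y (x(Y, N) = (Y + N) + 4 = (N + Y) + 4 = 4 + N + Y)
I(b) = 0
h = 2511 (h = 2491 - (0*(4 + 2 + 6) - 20) = 2491 - (0*12 - 20) = 2491 - (0 - 20) = 2491 - 1*(-20) = 2491 + 20 = 2511)
(2477 - (-199)/(-2038)) - h = (2477 - (-199)/(-2038)) - 1*2511 = (2477 - (-199)*(-1)/2038) - 2511 = (2477 - 1*199/2038) - 2511 = (2477 - 199/2038) - 2511 = 5047927/2038 - 2511 = -69491/2038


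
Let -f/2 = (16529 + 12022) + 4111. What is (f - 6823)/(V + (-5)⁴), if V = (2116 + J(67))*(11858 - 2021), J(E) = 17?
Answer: -72147/20982946 ≈ -0.0034384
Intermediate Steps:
V = 20982321 (V = (2116 + 17)*(11858 - 2021) = 2133*9837 = 20982321)
f = -65324 (f = -2*((16529 + 12022) + 4111) = -2*(28551 + 4111) = -2*32662 = -65324)
(f - 6823)/(V + (-5)⁴) = (-65324 - 6823)/(20982321 + (-5)⁴) = -72147/(20982321 + 625) = -72147/20982946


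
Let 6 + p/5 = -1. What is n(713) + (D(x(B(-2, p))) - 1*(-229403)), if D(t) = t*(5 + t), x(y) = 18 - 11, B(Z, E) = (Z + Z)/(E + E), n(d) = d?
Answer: 230200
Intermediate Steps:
p = -35 (p = -30 + 5*(-1) = -30 - 5 = -35)
B(Z, E) = Z/E (B(Z, E) = (2*Z)/((2*E)) = (2*Z)*(1/(2*E)) = Z/E)
x(y) = 7
n(713) + (D(x(B(-2, p))) - 1*(-229403)) = 713 + (7*(5 + 7) - 1*(-229403)) = 713 + (7*12 + 229403) = 713 + (84 + 229403) = 713 + 229487 = 230200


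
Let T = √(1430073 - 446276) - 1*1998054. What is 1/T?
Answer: -1998054/3992218803119 - √983797/3992218803119 ≈ -5.0074e-7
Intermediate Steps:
T = -1998054 + √983797 (T = √983797 - 1998054 = -1998054 + √983797 ≈ -1.9971e+6)
1/T = 1/(-1998054 + √983797)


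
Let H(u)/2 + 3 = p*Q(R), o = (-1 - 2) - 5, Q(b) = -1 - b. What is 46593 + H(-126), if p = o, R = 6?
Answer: 46699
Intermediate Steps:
o = -8 (o = -3 - 5 = -8)
p = -8
H(u) = 106 (H(u) = -6 + 2*(-8*(-1 - 1*6)) = -6 + 2*(-8*(-1 - 6)) = -6 + 2*(-8*(-7)) = -6 + 2*56 = -6 + 112 = 106)
46593 + H(-126) = 46593 + 106 = 46699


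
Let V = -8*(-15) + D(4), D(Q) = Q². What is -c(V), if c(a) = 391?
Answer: -391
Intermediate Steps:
V = 136 (V = -8*(-15) + 4² = 120 + 16 = 136)
-c(V) = -1*391 = -391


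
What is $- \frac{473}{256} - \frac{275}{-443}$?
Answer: $- \frac{139139}{113408} \approx -1.2269$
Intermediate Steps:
$- \frac{473}{256} - \frac{275}{-443} = \left(-473\right) \frac{1}{256} - - \frac{275}{443} = - \frac{473}{256} + \frac{275}{443} = - \frac{139139}{113408}$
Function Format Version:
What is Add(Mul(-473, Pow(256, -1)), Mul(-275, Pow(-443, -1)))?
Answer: Rational(-139139, 113408) ≈ -1.2269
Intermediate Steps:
Add(Mul(-473, Pow(256, -1)), Mul(-275, Pow(-443, -1))) = Add(Mul(-473, Rational(1, 256)), Mul(-275, Rational(-1, 443))) = Add(Rational(-473, 256), Rational(275, 443)) = Rational(-139139, 113408)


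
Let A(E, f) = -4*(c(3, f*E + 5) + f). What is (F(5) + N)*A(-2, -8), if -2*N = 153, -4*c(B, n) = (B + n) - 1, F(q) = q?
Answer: -7865/2 ≈ -3932.5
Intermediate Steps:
c(B, n) = ¼ - B/4 - n/4 (c(B, n) = -((B + n) - 1)/4 = -(-1 + B + n)/4 = ¼ - B/4 - n/4)
A(E, f) = 7 - 4*f + E*f (A(E, f) = -4*((¼ - ¼*3 - (f*E + 5)/4) + f) = -4*((¼ - ¾ - (E*f + 5)/4) + f) = -4*((¼ - ¾ - (5 + E*f)/4) + f) = -4*((¼ - ¾ + (-5/4 - E*f/4)) + f) = -4*((-7/4 - E*f/4) + f) = -4*(-7/4 + f - E*f/4) = 7 - 4*f + E*f)
N = -153/2 (N = -½*153 = -153/2 ≈ -76.500)
(F(5) + N)*A(-2, -8) = (5 - 153/2)*(7 - 4*(-8) - 2*(-8)) = -143*(7 + 32 + 16)/2 = -143/2*55 = -7865/2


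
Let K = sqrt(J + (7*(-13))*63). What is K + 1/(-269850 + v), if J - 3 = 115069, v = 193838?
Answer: -1/76012 + sqrt(109339) ≈ 330.66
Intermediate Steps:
J = 115072 (J = 3 + 115069 = 115072)
K = sqrt(109339) (K = sqrt(115072 + (7*(-13))*63) = sqrt(115072 - 91*63) = sqrt(115072 - 5733) = sqrt(109339) ≈ 330.66)
K + 1/(-269850 + v) = sqrt(109339) + 1/(-269850 + 193838) = sqrt(109339) + 1/(-76012) = sqrt(109339) - 1/76012 = -1/76012 + sqrt(109339)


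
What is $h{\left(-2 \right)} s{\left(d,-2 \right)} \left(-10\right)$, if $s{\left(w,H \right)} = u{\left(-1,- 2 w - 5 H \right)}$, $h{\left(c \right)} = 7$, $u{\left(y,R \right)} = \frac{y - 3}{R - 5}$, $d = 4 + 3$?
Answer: $- \frac{280}{9} \approx -31.111$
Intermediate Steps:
$d = 7$
$u{\left(y,R \right)} = \frac{-3 + y}{-5 + R}$
$s{\left(w,H \right)} = - \frac{4}{-5 - 5 H - 2 w}$ ($s{\left(w,H \right)} = \frac{-3 - 1}{-5 - \left(2 w + 5 H\right)} = \frac{1}{-5 - \left(2 w + 5 H\right)} \left(-4\right) = \frac{1}{-5 - 5 H - 2 w} \left(-4\right) = - \frac{4}{-5 - 5 H - 2 w}$)
$h{\left(-2 \right)} s{\left(d,-2 \right)} \left(-10\right) = 7 \frac{4}{5 + 2 \cdot 7 + 5 \left(-2\right)} \left(-10\right) = 7 \frac{4}{5 + 14 - 10} \left(-10\right) = 7 \cdot \frac{4}{9} \left(-10\right) = \frac{28}{9} \left(-10\right) = - \frac{280}{9}$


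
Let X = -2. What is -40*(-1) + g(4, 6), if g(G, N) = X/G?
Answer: 79/2 ≈ 39.500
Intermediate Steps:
g(G, N) = -2/G
-40*(-1) + g(4, 6) = -40*(-1) - 2/4 = 40 - 2*¼ = 40 - ½ = 79/2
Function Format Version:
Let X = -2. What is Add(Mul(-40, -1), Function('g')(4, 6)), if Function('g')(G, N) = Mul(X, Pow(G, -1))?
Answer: Rational(79, 2) ≈ 39.500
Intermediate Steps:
Function('g')(G, N) = Mul(-2, Pow(G, -1))
Add(Mul(-40, -1), Function('g')(4, 6)) = Add(Mul(-40, -1), Mul(-2, Pow(4, -1))) = Add(40, Mul(-2, Rational(1, 4))) = Add(40, Rational(-1, 2)) = Rational(79, 2)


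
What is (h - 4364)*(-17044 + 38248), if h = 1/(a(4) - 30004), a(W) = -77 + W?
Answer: -146481728364/1583 ≈ -9.2534e+7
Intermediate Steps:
h = -1/30077 (h = 1/((-77 + 4) - 30004) = 1/(-73 - 30004) = 1/(-30077) = -1/30077 ≈ -3.3248e-5)
(h - 4364)*(-17044 + 38248) = (-1/30077 - 4364)*(-17044 + 38248) = -131256029/30077*21204 = -146481728364/1583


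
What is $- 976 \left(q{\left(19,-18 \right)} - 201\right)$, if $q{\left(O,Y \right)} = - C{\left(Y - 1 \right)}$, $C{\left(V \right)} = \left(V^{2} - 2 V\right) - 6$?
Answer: $579744$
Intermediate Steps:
$C{\left(V \right)} = -6 + V^{2} - 2 V$
$q{\left(O,Y \right)} = 4 - \left(-1 + Y\right)^{2} + 2 Y$ ($q{\left(O,Y \right)} = - (-6 + \left(Y - 1\right)^{2} - 2 \left(Y - 1\right)) = - (-6 + \left(-1 + Y\right)^{2} - 2 \left(-1 + Y\right)) = - (-6 + \left(-1 + Y\right)^{2} - \left(-2 + 2 Y\right)) = - (-4 + \left(-1 + Y\right)^{2} - 2 Y) = 4 - \left(-1 + Y\right)^{2} + 2 Y$)
$- 976 \left(q{\left(19,-18 \right)} - 201\right) = - 976 \left(\left(3 - \left(-18\right)^{2} + 4 \left(-18\right)\right) - 201\right) = - 976 \left(\left(3 - 324 - 72\right) - 201\right) = - 976 \left(-393 - 201\right) = \left(-976\right) \left(-594\right) = 579744$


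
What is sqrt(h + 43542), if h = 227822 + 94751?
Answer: sqrt(366115) ≈ 605.07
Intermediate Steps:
h = 322573
sqrt(h + 43542) = sqrt(322573 + 43542) = sqrt(366115)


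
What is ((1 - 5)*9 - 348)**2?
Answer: 147456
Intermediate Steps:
((1 - 5)*9 - 348)**2 = (-4*9 - 348)**2 = (-36 - 348)**2 = (-384)**2 = 147456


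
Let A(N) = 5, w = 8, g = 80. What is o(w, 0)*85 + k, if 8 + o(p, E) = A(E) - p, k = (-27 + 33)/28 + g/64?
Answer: -26139/28 ≈ -933.54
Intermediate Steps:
k = 41/28 (k = (-27 + 33)/28 + 80/64 = 6*(1/28) + 80*(1/64) = 3/14 + 5/4 = 41/28 ≈ 1.4643)
o(p, E) = -3 - p (o(p, E) = -8 + (5 - p) = -3 - p)
o(w, 0)*85 + k = (-3 - 1*8)*85 + 41/28 = (-3 - 8)*85 + 41/28 = -11*85 + 41/28 = -935 + 41/28 = -26139/28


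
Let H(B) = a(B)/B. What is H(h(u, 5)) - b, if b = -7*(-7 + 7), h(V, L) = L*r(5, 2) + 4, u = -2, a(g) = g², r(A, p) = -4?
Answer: -16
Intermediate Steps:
h(V, L) = 4 - 4*L (h(V, L) = L*(-4) + 4 = -4*L + 4 = 4 - 4*L)
H(B) = B (H(B) = B²/B = B)
b = 0 (b = -7*0 = 0)
H(h(u, 5)) - b = (4 - 4*5) - 1*0 = (4 - 20) + 0 = -16 + 0 = -16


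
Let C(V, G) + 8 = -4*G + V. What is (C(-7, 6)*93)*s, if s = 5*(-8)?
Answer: 145080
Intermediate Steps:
s = -40
C(V, G) = -8 + V - 4*G (C(V, G) = -8 + (-4*G + V) = -8 + (V - 4*G) = -8 + V - 4*G)
(C(-7, 6)*93)*s = ((-8 - 7 - 4*6)*93)*(-40) = ((-8 - 7 - 24)*93)*(-40) = -39*93*(-40) = -3627*(-40) = 145080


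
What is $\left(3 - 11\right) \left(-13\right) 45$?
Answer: $4680$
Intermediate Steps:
$\left(3 - 11\right) \left(-13\right) 45 = \left(-8\right) \left(-13\right) 45 = 104 \cdot 45 = 4680$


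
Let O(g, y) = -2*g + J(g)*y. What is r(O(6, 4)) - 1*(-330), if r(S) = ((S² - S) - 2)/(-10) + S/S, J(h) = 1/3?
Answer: 14344/45 ≈ 318.76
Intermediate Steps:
J(h) = ⅓
O(g, y) = -2*g + y/3
r(S) = 6/5 - S²/10 + S/10 (r(S) = (-2 + S² - S)*(-⅒) + 1 = (⅕ - S²/10 + S/10) + 1 = 6/5 - S²/10 + S/10)
r(O(6, 4)) - 1*(-330) = (6/5 - (-2*6 + (⅓)*4)²/10 + (-2*6 + (⅓)*4)/10) - 1*(-330) = (6/5 - (-12 + 4/3)²/10 + (-12 + 4/3)/10) + 330 = (6/5 - (-32/3)²/10 + (⅒)*(-32/3)) + 330 = (6/5 - ⅒*1024/9 - 16/15) + 330 = (6/5 - 512/45 - 16/15) + 330 = -506/45 + 330 = 14344/45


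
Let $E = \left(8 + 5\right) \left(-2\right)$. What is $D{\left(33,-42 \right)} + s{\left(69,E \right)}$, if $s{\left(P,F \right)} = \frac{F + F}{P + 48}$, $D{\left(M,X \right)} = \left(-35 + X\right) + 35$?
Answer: $- \frac{382}{9} \approx -42.444$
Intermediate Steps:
$E = -26$ ($E = 13 \left(-2\right) = -26$)
$D{\left(M,X \right)} = X$
$s{\left(P,F \right)} = \frac{2 F}{48 + P}$
$D{\left(33,-42 \right)} + s{\left(69,E \right)} = -42 + 2 \left(-26\right) \frac{1}{48 + 69} = -42 + 2 \left(-26\right) \frac{1}{117} = -42 - \frac{4}{9} = - \frac{382}{9}$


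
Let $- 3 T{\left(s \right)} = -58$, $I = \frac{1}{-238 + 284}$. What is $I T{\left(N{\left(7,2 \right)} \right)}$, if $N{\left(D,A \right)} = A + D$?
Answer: $\frac{29}{69} \approx 0.42029$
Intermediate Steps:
$I = \frac{1}{46} \approx 0.021739$
$T{\left(s \right)} = \frac{58}{3}$ ($T{\left(s \right)} = \left(- \frac{1}{3}\right) \left(-58\right) = \frac{58}{3}$)
$I T{\left(N{\left(7,2 \right)} \right)} = \frac{1}{46} \cdot \frac{58}{3} = \frac{29}{69}$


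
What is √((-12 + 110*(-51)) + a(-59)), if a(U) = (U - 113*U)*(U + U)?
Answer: I*√785366 ≈ 886.21*I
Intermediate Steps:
a(U) = -224*U² (a(U) = (-112*U)*(2*U) = -224*U²)
√((-12 + 110*(-51)) + a(-59)) = √((-12 + 110*(-51)) - 224*(-59)²) = √((-12 - 5610) - 224*3481) = √(-5622 - 779744) = √(-785366) = I*√785366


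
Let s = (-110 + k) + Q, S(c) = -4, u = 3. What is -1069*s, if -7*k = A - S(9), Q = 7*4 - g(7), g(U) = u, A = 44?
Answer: 687367/7 ≈ 98195.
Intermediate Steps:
g(U) = 3
Q = 25 (Q = 7*4 - 1*3 = 28 - 3 = 25)
k = -48/7 (k = -(44 - 1*(-4))/7 = -(44 + 4)/7 = -⅐*48 = -48/7 ≈ -6.8571)
s = -643/7 (s = (-110 - 48/7) + 25 = -818/7 + 25 = -643/7 ≈ -91.857)
-1069*s = -1069*(-643/7) = 687367/7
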